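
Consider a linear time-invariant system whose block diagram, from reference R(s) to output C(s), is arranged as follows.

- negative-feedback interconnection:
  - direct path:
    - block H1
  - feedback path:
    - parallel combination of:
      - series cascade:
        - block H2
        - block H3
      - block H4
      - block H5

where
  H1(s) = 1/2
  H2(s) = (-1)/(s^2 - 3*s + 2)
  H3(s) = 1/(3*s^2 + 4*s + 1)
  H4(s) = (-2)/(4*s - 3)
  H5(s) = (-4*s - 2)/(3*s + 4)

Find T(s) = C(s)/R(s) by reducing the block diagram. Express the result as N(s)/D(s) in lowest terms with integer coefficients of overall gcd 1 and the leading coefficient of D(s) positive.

Reducing step by step:

Step 1: combine H2, H3 in series gives (-1)/(3*s^4 - 5*s^3 - 5*s^2 + 5*s + 2)
Step 2: reduce the parallel group (H2*H3), H4, H5 gives (-48*s^6 + 74*s^5 + 84*s^4 - 60*s^3 - 44*s^2 - 21*s + 8)/(36*s^6 - 39*s^5 - 131*s^4 + 85*s^3 + 119*s^2 - 46*s - 24)
Step 3: close the feedback loop around H1, ((H2*H3)+H4+H5), which is the overall transfer function T(s) = C(s)/R(s) in lowest terms

Answer: (36*s^6 - 39*s^5 - 131*s^4 + 85*s^3 + 119*s^2 - 46*s - 24)/(24*s^6 - 4*s^5 - 178*s^4 + 110*s^3 + 194*s^2 - 113*s - 40)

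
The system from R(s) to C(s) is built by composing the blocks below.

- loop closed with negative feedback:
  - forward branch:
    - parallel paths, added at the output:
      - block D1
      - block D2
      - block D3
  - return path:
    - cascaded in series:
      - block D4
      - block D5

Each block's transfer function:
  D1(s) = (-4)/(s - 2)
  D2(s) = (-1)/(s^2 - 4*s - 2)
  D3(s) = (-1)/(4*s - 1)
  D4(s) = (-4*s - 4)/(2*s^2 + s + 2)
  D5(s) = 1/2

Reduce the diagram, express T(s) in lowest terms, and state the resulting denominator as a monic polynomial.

Step 1 - parallel reduction of D1, D2, D3 -> (-17*s^3 + 70*s^2 + 19*s - 14)/(4*s^4 - 25*s^3 + 30*s^2 + 10*s - 4)
Step 2 - multiply D4, D5 (series) -> (-2*s - 2)/(2*s^2 + s + 2)
Step 3 - reduce the feedback loop with forward (D1+D2+D3) and return (D4*D5) -> (-34*s^5 + 123*s^4 + 74*s^3 + 131*s^2 + 24*s - 28)/(8*s^6 - 46*s^5 + 77*s^4 - 106*s^3 - 116*s^2 + 6*s + 20)
The result of step 3 is T(s) in lowest terms. Its denominator has leading coefficient 8; dividing the denominator through by 8 makes it monic.

Therefore the answer is s^6 - 23*s^5/4 + 77*s^4/8 - 53*s^3/4 - 29*s^2/2 + 3*s/4 + 5/2.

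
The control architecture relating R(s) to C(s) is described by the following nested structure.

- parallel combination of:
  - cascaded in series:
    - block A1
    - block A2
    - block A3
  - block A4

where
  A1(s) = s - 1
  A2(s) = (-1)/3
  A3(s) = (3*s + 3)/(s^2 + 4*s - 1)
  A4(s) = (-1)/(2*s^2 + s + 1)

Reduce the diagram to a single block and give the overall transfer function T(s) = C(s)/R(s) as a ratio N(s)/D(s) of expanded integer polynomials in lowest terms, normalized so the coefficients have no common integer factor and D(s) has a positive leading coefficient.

Step 1. multiply A1, A2, A3 (series) -> (1 - s^2)/(s^2 + 4*s - 1)
Step 2. sum the parallel branches (A1*A2*A3), A4, which is the overall transfer function T(s) = C(s)/R(s) in lowest terms

Answer: (-2*s^4 - s^3 - 3*s + 2)/(2*s^4 + 9*s^3 + 3*s^2 + 3*s - 1)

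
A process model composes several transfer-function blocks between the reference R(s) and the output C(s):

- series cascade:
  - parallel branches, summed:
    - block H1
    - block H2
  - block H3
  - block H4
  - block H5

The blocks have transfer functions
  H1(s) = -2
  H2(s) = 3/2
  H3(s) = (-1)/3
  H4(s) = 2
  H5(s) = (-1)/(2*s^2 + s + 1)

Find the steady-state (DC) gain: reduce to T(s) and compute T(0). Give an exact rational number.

First reduce the diagram to T(s).

Step 1: sum the parallel branches H1, H2, giving (-1)/2
Step 2: combine (H1+H2), H3, H4, H5 in series, giving (-1)/(6*s^2 + 3*s + 3)
Evaluating the step-2 result (the overall T(s)) at s = 0 gives T(0) = -1/3.

Answer: -1/3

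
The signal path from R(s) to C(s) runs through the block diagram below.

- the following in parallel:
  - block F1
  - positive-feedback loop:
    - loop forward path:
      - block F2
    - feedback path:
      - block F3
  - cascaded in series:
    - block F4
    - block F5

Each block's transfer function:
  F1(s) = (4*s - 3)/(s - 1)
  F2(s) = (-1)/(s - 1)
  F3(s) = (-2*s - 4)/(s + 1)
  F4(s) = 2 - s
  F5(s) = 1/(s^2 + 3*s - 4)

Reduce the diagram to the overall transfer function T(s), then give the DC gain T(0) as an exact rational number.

Reducing step by step:

Step 1: feedback reduction of F2, F3 gives (-s - 1)/(s^2 - 2*s - 5)
Step 2: cascade F4, F5 gives (2 - s)/(s^2 + 3*s - 4)
Step 3: reduce the parallel group F1, [F2/(1-F2*F3)], (F4*F5) gives (4*s^4 + 3*s^3 - 58*s^2 - 39*s + 54)/(s^4 + s^3 - 15*s^2 - 7*s + 20)
Evaluating the step-3 result (the overall T(s)) at s = 0 gives T(0) = 54/20 = 27/10.

Answer: 27/10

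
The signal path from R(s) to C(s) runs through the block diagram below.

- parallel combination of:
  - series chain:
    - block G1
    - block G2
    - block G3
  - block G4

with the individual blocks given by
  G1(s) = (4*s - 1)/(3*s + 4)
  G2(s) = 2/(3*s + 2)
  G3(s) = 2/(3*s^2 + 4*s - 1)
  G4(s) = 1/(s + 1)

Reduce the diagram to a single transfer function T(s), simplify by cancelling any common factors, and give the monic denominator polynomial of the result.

[1] reduce the series chain G1, G2, G3; result (16*s - 4)/(27*s^4 + 90*s^3 + 87*s^2 + 14*s - 8)
[2] reduce the parallel group (G1*G2*G3), G4; result (27*s^4 + 90*s^3 + 103*s^2 + 26*s - 12)/(27*s^5 + 117*s^4 + 177*s^3 + 101*s^2 + 6*s - 8)
Step 2 gives the fully reduced T(s), with no common factor left to cancel. The denominator's leading coefficient is 27, so divide each of its coefficients by 27 to get the monic form.

Hence the answer: s^5 + 13*s^4/3 + 59*s^3/9 + 101*s^2/27 + 2*s/9 - 8/27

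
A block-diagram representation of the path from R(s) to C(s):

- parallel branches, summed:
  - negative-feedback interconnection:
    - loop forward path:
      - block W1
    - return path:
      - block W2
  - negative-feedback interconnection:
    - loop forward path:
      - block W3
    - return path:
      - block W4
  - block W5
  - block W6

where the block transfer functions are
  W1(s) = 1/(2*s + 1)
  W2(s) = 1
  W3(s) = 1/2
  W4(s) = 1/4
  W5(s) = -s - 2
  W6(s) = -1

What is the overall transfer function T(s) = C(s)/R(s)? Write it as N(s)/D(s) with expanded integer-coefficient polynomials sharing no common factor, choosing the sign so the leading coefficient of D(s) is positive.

The answer is (-18*s^2 - 64*s - 37)/(18*s + 18).

Reasoning:
[1] feedback reduction of W1, W2, giving 1/(2*s + 2)
[2] feedback reduction of W3, W4, giving 4/9
[3] parallel reduction of [W1/(1+W1*W2)], [W3/(1+W3*W4)], W5, W6: this yields T(s), and no further normalization is needed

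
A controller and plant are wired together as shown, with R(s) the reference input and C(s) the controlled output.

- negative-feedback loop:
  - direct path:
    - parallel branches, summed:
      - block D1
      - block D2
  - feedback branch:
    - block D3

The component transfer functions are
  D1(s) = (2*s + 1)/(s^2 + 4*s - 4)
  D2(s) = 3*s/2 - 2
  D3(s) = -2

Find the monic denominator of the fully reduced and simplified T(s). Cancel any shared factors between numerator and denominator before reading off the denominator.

First reduce the diagram to T(s).

Step 1 - add D1, D2 (parallel) -> (3*s^3 + 8*s^2 - 24*s + 18)/(2*s^2 + 8*s - 8)
Step 2 - collapse the loop ((D1+D2) forward, D3 return) -> (-3*s^3 - 8*s^2 + 24*s - 18)/(6*s^3 + 14*s^2 - 56*s + 44)
T(s) is the step-2 result (common factors already cancelled). Leading coefficient of the denominator: 6. Divide through by 6 for the monic polynomial.

Answer: s^3 + 7*s^2/3 - 28*s/3 + 22/3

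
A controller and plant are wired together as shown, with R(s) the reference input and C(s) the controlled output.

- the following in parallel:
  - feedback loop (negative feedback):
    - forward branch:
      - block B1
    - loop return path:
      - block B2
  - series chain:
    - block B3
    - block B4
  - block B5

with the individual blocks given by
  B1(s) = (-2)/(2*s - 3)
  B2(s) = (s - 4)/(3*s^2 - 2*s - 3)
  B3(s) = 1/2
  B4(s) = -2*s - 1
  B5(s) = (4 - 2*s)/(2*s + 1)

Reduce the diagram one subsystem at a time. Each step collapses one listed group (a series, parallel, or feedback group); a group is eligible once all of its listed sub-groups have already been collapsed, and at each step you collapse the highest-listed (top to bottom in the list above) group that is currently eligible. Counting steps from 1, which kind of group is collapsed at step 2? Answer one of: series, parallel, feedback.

(1) collapse the loop (B1 forward, B2 return)
(2) reduce the series chain B3, B4
(3) combine [B1/(1+B1*B2)], (B3*B4), B5 in parallel
At step 2 the group reduced is series.

Final answer: series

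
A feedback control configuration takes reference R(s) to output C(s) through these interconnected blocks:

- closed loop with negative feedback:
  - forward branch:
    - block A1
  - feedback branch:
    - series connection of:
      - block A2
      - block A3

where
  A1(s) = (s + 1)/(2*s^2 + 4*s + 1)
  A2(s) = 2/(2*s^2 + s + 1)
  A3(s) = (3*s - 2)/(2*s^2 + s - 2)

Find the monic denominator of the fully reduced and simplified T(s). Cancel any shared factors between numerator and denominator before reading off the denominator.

Answer: s^6 + 3*s^5 + 9*s^4/4 - s^3/4 - 3*s^2/8 - 7*s/8 - 3/4

Working:
Step 1. combine A2, A3 in series, giving (6*s - 4)/(4*s^4 + 4*s^3 - s^2 - s - 2)
Step 2. collapse the loop (A1 forward, (A2*A3) return), giving (4*s^5 + 8*s^4 + 3*s^3 - 2*s^2 - 3*s - 2)/(8*s^6 + 24*s^5 + 18*s^4 - 2*s^3 - 3*s^2 - 7*s - 6)
Step 2 gives the fully reduced T(s), with no common factor left to cancel. The denominator's leading coefficient is 8, so divide each of its coefficients by 8 to get the monic form.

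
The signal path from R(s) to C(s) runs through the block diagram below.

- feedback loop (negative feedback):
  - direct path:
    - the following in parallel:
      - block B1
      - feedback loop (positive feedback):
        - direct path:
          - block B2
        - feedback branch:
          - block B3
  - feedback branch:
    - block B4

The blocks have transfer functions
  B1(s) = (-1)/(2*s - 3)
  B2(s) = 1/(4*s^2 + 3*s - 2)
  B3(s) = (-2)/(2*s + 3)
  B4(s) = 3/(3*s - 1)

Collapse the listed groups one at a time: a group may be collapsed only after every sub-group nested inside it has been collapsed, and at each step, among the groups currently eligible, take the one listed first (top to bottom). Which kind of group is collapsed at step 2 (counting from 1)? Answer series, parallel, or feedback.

1. apply the feedback formula to B2, B3
2. combine B1, [B2/(1-B2*B3)] in parallel
3. close the feedback loop around (B1+[B2/(1-B2*B3)]), B4
Step 2 collapses a parallel group.

Therefore the answer is parallel.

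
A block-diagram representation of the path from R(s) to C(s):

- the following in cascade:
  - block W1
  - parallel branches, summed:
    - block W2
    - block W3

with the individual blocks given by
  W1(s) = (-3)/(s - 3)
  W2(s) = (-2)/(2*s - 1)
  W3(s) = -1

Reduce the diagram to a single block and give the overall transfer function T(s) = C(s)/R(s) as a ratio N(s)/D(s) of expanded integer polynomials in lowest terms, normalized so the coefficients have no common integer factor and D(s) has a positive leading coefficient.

Step 1. parallel reduction of W2, W3: (-2*s - 1)/(2*s - 1)
Step 2. series reduction of W1, (W2+W3), giving the overall T(s)

Answer: (6*s + 3)/(2*s^2 - 7*s + 3)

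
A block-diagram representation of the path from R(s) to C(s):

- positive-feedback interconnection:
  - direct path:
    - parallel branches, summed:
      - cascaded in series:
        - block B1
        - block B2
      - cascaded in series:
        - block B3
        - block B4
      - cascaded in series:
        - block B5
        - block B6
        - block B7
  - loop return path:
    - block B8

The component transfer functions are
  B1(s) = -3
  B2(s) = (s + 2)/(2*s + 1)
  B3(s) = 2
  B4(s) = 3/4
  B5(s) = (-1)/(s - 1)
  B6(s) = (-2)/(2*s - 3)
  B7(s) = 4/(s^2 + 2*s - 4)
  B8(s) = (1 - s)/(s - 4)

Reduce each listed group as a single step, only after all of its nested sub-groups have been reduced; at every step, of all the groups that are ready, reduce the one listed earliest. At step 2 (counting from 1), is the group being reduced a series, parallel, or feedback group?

Reducing step by step:

[1] series reduction of B1, B2
[2] reduce the series chain B3, B4
[3] series reduction of B5, B6, B7
[4] add (B1*B2), (B3*B4), (B5*B6*B7) (parallel)
[5] apply the feedback formula to ((B1*B2)+(B3*B4)+(B5*B6*B7)), B8
The group at step 2 is a series group.

Answer: series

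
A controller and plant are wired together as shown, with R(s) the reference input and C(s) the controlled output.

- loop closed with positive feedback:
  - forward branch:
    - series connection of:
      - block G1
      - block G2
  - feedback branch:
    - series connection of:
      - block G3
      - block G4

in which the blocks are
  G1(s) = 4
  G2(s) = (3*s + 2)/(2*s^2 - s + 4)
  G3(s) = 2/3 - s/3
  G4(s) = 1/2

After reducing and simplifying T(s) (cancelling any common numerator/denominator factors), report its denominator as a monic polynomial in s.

[1] series reduction of G1, G2 gives (12*s + 8)/(2*s^2 - s + 4)
[2] reduce the series chain G3, G4 gives 1/3 - s/6
[3] collapse the loop ((G1*G2) forward, (G3*G4) return) gives (36*s + 24)/(12*s^2 - 11*s + 4)
Step 3 gives the fully reduced T(s), with no common factor left to cancel. The denominator's leading coefficient is 12, so divide each of its coefficients by 12 to get the monic form.

Hence the answer: s^2 - 11*s/12 + 1/3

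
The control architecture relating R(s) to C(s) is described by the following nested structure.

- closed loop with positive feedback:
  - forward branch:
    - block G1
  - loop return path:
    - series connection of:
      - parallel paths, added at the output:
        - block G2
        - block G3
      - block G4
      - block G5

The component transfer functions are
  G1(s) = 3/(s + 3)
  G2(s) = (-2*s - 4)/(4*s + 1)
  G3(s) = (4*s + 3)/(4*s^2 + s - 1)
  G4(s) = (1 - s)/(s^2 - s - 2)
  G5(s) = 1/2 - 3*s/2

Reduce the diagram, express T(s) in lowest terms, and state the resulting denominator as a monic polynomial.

The answer is s^6 + 19*s^5/4 - 53*s^4/8 - 103*s^3/8 + 41*s^2/32 + 11*s/4 - 9/32.

Reasoning:
(1) combine G2, G3 in parallel = (-8*s^3 - 2*s^2 + 14*s + 7)/(16*s^3 + 8*s^2 - 3*s - 1)
(2) reduce the series chain (G2+G3), G4, G5 = (-24*s^5 + 26*s^4 + 42*s^3 - 37*s^2 - 14*s + 7)/(32*s^5 - 16*s^4 - 86*s^3 - 28*s^2 + 14*s + 4)
(3) feedback reduction of G1, ((G2+G3)*G4*G5) = (96*s^5 - 48*s^4 - 258*s^3 - 84*s^2 + 42*s + 12)/(32*s^6 + 152*s^5 - 212*s^4 - 412*s^3 + 41*s^2 + 88*s - 9)
That last expression is T(s), already simplified. Scaling its denominator by 1/32 (the reciprocal of the leading coefficient) yields the monic denominator.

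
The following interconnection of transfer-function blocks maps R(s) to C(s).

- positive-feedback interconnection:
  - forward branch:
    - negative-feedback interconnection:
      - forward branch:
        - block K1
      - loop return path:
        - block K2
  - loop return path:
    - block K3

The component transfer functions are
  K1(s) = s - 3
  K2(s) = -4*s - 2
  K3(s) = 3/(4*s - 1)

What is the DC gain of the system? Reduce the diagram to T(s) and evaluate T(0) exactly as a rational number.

1. apply the feedback formula to K1, K2, giving (3 - s)/(4*s^2 - 10*s - 7)
2. reduce the feedback loop with forward [K1/(1+K1*K2)] and return K3, giving (-4*s^2 + 13*s - 3)/(16*s^3 - 44*s^2 - 15*s - 2)
DC gain: substitute s = 0 into T(s) from step 2: T(0) = -3/(-2) = 3/2.

Answer: 3/2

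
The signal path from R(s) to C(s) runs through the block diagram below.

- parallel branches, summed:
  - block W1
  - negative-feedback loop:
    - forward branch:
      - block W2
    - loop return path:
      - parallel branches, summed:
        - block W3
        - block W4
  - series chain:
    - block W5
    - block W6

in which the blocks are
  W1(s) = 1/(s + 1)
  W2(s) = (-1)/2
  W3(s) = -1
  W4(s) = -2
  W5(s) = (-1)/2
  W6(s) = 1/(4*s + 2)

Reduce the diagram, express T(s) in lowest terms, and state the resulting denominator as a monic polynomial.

Reducing step by step:

Step 1 - reduce the parallel group W3, W4; result -3
Step 2 - collapse the loop (W2 forward, (W3+W4) return); result (-1)/5
Step 3 - cascade W5, W6; result (-1)/(8*s + 4)
Step 4 - add W1, [W2/(1+W2*(W3+W4))], (W5*W6) (parallel); result (-8*s^2 + 23*s + 11)/(40*s^2 + 60*s + 20)
T(s) is the step-4 result (common factors already cancelled). Leading coefficient of the denominator: 40. Divide through by 40 for the monic polynomial.

Answer: s^2 + 3*s/2 + 1/2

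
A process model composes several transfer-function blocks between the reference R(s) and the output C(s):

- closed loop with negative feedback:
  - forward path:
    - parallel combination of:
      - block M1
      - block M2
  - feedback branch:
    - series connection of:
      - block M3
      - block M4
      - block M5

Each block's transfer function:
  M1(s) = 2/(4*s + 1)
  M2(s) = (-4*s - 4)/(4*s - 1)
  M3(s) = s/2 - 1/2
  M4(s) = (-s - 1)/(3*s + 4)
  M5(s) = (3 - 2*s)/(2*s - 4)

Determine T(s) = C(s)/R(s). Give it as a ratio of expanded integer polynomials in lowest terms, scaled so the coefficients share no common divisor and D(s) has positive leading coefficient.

The answer is (96*s^4 + 8*s^3 - 268*s^2 - 216*s - 96)/(16*s^5 - 108*s^4 + 36*s^3 + 265*s^2 + 8*s - 7).

Reasoning:
Step 1. add M1, M2 (parallel) gives (-16*s^2 - 12*s - 6)/(16*s^2 - 1)
Step 2. cascade M3, M4, M5 gives (2*s^3 - 3*s^2 - 2*s + 3)/(12*s^2 - 8*s - 32)
Step 3. collapse the loop ((M1+M2) forward, (M3*M4*M5) return); the result is T(s) itself (integer coefficients, no common factor, positive leading denominator coefficient)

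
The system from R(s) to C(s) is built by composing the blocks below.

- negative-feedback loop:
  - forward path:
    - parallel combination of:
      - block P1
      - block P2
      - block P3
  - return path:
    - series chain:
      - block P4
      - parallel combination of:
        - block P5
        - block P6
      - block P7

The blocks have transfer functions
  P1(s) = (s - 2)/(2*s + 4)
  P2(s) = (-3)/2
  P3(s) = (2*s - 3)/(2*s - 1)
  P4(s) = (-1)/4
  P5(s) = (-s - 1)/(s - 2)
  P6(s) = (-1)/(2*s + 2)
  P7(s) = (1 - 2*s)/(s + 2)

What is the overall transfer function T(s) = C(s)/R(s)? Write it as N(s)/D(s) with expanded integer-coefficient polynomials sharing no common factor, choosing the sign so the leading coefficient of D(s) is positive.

Step 1 - reduce the parallel group P1, P2, P3 = (-6*s - 2)/(2*s^2 + 3*s - 2)
Step 2 - add P5, P6 (parallel) = (-2*s^2 - 5*s)/(2*s^2 - 2*s - 4)
Step 3 - multiply P4, (P5+P6), P7 (series) = (-4*s^3 - 8*s^2 + 5*s)/(8*s^3 + 8*s^2 - 32*s - 32)
Step 4 - reduce the feedback loop with forward (P1+P2+P3) and return (P4*(P5+P6)*P7): this yields T(s), and no further normalization is needed

Therefore the answer is (-24*s^4 - 32*s^3 + 88*s^2 + 128*s + 32)/(8*s^5 + 32*s^4 - 95*s^2 - 21*s + 32).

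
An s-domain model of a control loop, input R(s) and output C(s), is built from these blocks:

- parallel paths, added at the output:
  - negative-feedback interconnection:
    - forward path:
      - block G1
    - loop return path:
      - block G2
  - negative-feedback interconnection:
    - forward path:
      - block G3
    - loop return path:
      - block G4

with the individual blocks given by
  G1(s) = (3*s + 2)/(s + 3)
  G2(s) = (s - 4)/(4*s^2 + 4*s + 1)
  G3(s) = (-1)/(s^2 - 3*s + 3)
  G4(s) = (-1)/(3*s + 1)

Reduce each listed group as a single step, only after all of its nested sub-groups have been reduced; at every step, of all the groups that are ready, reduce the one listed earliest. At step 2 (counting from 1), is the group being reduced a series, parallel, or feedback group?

The answer is feedback.

Reasoning:
[1] close the feedback loop around G1, G2
[2] collapse the loop (G3 forward, G4 return)
[3] add [G1/(1+G1*G2)], [G3/(1+G3*G4)] (parallel)
Step 2: feedback.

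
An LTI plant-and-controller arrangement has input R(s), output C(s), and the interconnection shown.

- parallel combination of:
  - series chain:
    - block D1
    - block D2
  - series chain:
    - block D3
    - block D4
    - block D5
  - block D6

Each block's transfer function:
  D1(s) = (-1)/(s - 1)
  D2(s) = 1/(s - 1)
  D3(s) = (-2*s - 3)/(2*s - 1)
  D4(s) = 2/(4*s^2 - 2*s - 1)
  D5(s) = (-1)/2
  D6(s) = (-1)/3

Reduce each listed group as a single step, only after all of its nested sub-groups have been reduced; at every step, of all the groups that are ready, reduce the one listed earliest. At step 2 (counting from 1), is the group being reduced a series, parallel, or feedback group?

Step 1. cascade D1, D2
Step 2. multiply D3, D4, D5 (series)
Step 3. parallel reduction of (D1*D2), (D3*D4*D5), D6
The group at step 2 is a series group.

Hence the answer: series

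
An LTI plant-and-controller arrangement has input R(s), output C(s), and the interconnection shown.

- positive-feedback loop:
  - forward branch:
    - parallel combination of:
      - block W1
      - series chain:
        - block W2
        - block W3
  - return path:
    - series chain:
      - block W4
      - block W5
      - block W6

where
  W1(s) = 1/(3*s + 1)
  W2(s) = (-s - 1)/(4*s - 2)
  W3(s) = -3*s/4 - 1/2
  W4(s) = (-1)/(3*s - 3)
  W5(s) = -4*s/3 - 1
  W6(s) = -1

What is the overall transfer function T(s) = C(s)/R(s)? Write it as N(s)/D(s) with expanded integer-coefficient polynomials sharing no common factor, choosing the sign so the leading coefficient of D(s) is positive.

The answer is (27*s^4 + 27*s^3 + 27*s^2 - 99*s + 18)/(12*s^4 + 177*s^3 - 114*s^2 + 19*s + 18).

Reasoning:
1. multiply W2, W3 (series); result (3*s^2 + 5*s + 2)/(16*s - 8)
2. parallel reduction of W1, (W2*W3); result (9*s^3 + 18*s^2 + 27*s - 6)/(48*s^2 - 8*s - 8)
3. multiply W4, W5, W6 (series); result (-4*s - 3)/(9*s - 9)
4. close the feedback loop around (W1+(W2*W3)), (W4*W5*W6): this yields T(s), and no further normalization is needed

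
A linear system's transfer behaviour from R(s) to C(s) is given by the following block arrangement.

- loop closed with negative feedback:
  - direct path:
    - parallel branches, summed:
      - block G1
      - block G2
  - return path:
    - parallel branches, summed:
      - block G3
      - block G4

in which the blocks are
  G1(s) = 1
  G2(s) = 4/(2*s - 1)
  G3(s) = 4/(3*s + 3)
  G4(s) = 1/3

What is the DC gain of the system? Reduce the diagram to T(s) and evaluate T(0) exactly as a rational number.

(1) parallel reduction of G1, G2; result (2*s + 3)/(2*s - 1)
(2) add G3, G4 (parallel); result (s + 5)/(3*s + 3)
(3) feedback reduction of (G1+G2), (G3+G4); result (6*s^2 + 15*s + 9)/(8*s^2 + 16*s + 12)
The step-3 result is T(s). Setting s = 0: T(0) = 9/12 = 3/4.

Therefore the answer is 3/4.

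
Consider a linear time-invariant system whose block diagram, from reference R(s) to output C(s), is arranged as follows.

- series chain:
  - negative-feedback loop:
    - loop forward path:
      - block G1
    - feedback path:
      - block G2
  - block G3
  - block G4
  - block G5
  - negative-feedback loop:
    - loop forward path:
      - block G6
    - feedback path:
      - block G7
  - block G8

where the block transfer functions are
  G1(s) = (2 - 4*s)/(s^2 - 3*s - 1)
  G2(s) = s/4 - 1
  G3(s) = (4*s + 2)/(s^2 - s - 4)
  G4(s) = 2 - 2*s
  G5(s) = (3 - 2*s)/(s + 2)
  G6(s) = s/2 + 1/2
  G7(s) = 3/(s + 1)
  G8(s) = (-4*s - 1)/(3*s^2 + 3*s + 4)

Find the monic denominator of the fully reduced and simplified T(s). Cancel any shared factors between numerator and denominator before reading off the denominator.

Step 1 - feedback reduction of G1, G2: (4 - 8*s)/(3*s - 6)
Step 2 - collapse the loop (G6 forward, G7 return): s/5 + 1/5
Step 3 - multiply [G1/(1+G1*G2)], G3, G4, G5, [G6/(1+G6*G7)], G8 (series): (512*s^6 - 640*s^5 - 832*s^4 + 800*s^3 + 368*s^2 - 160*s - 48)/(45*s^6 - 345*s^4 - 240*s^3 + 420*s^2 + 960*s + 960)
No further cancellation is possible in the step-3 result, so that is T(s). Its denominator becomes monic after dividing by the leading coefficient 45.

Final answer: s^6 - 23*s^4/3 - 16*s^3/3 + 28*s^2/3 + 64*s/3 + 64/3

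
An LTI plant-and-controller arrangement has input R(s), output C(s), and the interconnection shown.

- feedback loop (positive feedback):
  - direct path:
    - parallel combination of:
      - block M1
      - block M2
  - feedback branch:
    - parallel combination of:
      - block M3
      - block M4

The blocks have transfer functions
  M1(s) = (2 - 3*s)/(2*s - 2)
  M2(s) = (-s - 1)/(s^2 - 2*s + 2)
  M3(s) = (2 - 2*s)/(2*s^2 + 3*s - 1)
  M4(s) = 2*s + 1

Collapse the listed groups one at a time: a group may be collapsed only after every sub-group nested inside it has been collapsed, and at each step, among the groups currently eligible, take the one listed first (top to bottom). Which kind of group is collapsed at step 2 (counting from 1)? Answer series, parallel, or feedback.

Step 1 - sum the parallel branches M1, M2
Step 2 - reduce the parallel group M3, M4
Step 3 - collapse the loop ((M1+M2) forward, (M3+M4) return)
Step 2: parallel.

Final answer: parallel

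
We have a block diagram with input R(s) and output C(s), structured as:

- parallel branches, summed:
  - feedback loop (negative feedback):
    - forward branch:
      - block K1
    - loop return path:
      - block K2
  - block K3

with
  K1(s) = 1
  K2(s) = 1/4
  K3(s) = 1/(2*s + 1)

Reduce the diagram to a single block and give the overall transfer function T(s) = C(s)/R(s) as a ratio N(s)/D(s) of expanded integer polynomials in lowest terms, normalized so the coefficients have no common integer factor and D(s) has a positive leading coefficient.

Answer: (8*s + 9)/(10*s + 5)

Working:
1. reduce the feedback loop with forward K1 and return K2; result 4/5
2. sum the parallel branches [K1/(1+K1*K2)], K3: this yields T(s), and no further normalization is needed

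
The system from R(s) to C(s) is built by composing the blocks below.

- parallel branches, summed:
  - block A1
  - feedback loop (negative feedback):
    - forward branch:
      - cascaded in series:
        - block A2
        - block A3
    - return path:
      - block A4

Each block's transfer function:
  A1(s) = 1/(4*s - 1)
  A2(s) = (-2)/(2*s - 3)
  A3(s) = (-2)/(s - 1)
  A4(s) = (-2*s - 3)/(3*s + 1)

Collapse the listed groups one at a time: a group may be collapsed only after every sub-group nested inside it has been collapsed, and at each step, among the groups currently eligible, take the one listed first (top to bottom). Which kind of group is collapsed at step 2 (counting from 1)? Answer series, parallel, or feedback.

Step 1. series reduction of A2, A3
Step 2. feedback reduction of (A2*A3), A4
Step 3. sum the parallel branches A1, [(A2*A3)/(1+(A2*A3)*A4)]
At step 2 the group reduced is feedback.

Hence the answer: feedback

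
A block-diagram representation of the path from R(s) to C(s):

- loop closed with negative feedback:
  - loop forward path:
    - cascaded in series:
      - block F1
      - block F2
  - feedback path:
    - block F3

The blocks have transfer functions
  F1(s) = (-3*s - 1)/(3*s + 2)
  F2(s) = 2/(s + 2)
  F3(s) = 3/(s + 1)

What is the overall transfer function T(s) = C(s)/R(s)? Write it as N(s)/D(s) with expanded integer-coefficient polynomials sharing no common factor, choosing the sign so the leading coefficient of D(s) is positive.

Step 1. series reduction of F1, F2: (-6*s - 2)/(3*s^2 + 8*s + 4)
Step 2. feedback reduction of (F1*F2), F3 - this is the overall T(s), already in the required normalized form

Hence the answer: (-6*s^2 - 8*s - 2)/(3*s^3 + 11*s^2 - 6*s - 2)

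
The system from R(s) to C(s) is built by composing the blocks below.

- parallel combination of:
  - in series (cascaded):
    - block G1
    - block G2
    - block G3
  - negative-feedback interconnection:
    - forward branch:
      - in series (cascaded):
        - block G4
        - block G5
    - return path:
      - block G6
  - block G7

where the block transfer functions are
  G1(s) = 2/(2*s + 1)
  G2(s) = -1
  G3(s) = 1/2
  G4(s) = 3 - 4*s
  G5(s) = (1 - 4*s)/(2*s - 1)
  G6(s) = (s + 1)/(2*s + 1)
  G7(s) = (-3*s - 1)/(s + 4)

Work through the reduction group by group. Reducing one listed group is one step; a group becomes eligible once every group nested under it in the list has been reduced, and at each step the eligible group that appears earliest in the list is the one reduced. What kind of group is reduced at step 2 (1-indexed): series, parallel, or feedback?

[1] reduce the series chain G1, G2, G3
[2] cascade G4, G5
[3] reduce the feedback loop with forward (G4*G5) and return G6
[4] reduce the parallel group (G1*G2*G3), [(G4*G5)/(1+(G4*G5)*G6)], G7
Step 2: series.

Final answer: series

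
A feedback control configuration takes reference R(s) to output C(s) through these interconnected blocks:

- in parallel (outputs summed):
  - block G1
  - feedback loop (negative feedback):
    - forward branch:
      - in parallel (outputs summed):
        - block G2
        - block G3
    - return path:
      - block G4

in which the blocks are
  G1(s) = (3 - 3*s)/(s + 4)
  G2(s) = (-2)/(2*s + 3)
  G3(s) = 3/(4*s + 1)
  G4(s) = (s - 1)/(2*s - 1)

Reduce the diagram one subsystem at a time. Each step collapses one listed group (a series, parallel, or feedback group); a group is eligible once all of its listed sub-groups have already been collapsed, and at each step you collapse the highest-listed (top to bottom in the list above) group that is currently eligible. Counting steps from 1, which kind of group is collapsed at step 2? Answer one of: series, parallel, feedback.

The answer is feedback.

Reasoning:
1. add G2, G3 (parallel)
2. apply the feedback formula to (G2+G3), G4
3. parallel reduction of G1, [(G2+G3)/(1+(G2+G3)*G4)]
So the answer for step 2 is feedback.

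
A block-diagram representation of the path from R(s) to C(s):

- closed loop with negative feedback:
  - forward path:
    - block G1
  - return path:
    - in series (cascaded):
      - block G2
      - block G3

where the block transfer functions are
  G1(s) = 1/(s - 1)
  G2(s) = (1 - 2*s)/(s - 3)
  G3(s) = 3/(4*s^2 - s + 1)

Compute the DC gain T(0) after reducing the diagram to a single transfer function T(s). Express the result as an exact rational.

First reduce the diagram to T(s).

Step 1: combine G2, G3 in series, giving (3 - 6*s)/(4*s^3 - 13*s^2 + 4*s - 3)
Step 2: reduce the feedback loop with forward G1 and return (G2*G3), giving (4*s^3 - 13*s^2 + 4*s - 3)/(4*s^4 - 17*s^3 + 17*s^2 - 13*s + 6)
DC gain: substitute s = 0 into T(s) from step 2: T(0) = -3/6 = -1/2.

Answer: -1/2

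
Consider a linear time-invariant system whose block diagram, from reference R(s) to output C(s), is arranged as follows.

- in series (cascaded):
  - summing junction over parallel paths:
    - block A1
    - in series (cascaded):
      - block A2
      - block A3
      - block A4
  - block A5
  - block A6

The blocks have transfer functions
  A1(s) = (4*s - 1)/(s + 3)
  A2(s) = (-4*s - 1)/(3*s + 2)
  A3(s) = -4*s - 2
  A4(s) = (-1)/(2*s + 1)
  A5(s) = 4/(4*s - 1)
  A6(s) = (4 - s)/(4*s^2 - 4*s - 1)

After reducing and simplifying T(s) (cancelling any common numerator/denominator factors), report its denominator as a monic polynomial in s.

Step 1: reduce the series chain A2, A3, A4, giving (-8*s - 2)/(3*s + 2)
Step 2: parallel reduction of A1, (A2*A3*A4), giving (4*s^2 - 21*s - 8)/(3*s^2 + 11*s + 6)
Step 3: reduce the series chain (A1+(A2*A3*A4)), A5, A6, giving (-16*s^3 + 148*s^2 - 304*s - 128)/(48*s^5 + 116*s^4 - 124*s^3 - 117*s^2 + 11*s + 6)
That last expression is T(s), already simplified. Scaling its denominator by 1/48 (the reciprocal of the leading coefficient) yields the monic denominator.

Therefore the answer is s^5 + 29*s^4/12 - 31*s^3/12 - 39*s^2/16 + 11*s/48 + 1/8.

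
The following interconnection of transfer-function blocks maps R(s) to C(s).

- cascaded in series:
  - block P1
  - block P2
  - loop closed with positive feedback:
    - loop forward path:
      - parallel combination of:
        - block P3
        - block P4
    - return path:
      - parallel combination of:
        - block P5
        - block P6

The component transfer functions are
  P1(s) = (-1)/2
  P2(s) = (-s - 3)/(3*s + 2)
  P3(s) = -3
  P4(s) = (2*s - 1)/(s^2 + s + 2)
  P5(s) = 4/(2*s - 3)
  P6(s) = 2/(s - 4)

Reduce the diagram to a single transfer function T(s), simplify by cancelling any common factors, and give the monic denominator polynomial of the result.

Answer: s^5 + 49*s^4/6 - 43*s^3/2 - 17*s^2/3 - 57*s - 130/3

Working:
[1] parallel reduction of P3, P4, giving (-3*s^2 - s - 7)/(s^2 + s + 2)
[2] combine P5, P6 in parallel, giving (8*s - 22)/(2*s^2 - 11*s + 12)
[3] collapse the loop ((P3+P4) forward, (P5+P6) return), giving (-6*s^4 + 31*s^3 - 39*s^2 + 65*s - 84)/(2*s^4 + 15*s^3 - 53*s^2 + 24*s - 130)
[4] reduce the series chain P1, P2, [(P3+P4)/(1-(P3+P4)*(P5+P6))], giving (-6*s^5 + 13*s^4 + 54*s^3 - 52*s^2 + 111*s - 252)/(12*s^5 + 98*s^4 - 258*s^3 - 68*s^2 - 684*s - 520)
Step 4 gives the fully reduced T(s), with no common factor left to cancel. The denominator's leading coefficient is 12, so divide each of its coefficients by 12 to get the monic form.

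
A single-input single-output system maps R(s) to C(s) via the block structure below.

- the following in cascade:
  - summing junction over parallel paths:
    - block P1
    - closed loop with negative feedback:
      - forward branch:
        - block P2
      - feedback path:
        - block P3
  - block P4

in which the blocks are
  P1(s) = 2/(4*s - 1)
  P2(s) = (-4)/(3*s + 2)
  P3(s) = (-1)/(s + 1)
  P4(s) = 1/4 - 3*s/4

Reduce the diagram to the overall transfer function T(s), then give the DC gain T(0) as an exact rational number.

Step 1 - reduce the feedback loop with forward P2 and return P3, giving (-4*s - 4)/(3*s^2 + 5*s + 6)
Step 2 - combine P1, [P2/(1+P2*P3)] in parallel, giving (-10*s^2 - 2*s + 16)/(12*s^3 + 17*s^2 + 19*s - 6)
Step 3 - combine (P1+[P2/(1+P2*P3)]), P4 in series, giving (15*s^3 - 2*s^2 - 25*s + 8)/(24*s^3 + 34*s^2 + 38*s - 12)
Evaluating the step-3 result (the overall T(s)) at s = 0 gives T(0) = 8/(-12) = -2/3.

Therefore the answer is -2/3.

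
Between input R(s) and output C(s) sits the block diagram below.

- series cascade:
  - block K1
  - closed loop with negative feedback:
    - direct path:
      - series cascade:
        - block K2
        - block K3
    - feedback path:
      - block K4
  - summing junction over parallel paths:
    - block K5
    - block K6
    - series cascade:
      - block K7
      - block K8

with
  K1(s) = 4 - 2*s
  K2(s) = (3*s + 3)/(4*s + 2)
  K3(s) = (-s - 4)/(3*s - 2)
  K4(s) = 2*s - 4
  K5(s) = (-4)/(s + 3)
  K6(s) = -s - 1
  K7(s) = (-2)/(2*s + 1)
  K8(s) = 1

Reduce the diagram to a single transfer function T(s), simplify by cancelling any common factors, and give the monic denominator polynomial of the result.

[1] multiply K2, K3 (series), giving (-3*s^2 - 15*s - 12)/(12*s^2 - 2*s - 4)
[2] collapse the loop ((K2*K3) forward, K4 return), giving (3*s^2 + 15*s + 12)/(6*s^3 + 6*s^2 - 34*s - 44)
[3] reduce the series chain K7, K8, giving (-2)/(2*s + 1)
[4] parallel reduction of K5, K6, (K7*K8), giving (-2*s^3 - 9*s^2 - 20*s - 13)/(2*s^2 + 7*s + 3)
[5] combine K1, [(K2*K3)/(1+(K2*K3)*K4)], (K5+K6+(K7*K8)) in series, giving (6*s^6 + 45*s^5 + 105*s^4 + 9*s^3 - 459*s^2 - 714*s - 312)/(6*s^5 + 27*s^4 - 4*s^3 - 154*s^2 - 205*s - 66)
T(s) is the step-5 result (common factors already cancelled). Leading coefficient of the denominator: 6. Divide through by 6 for the monic polynomial.

Answer: s^5 + 9*s^4/2 - 2*s^3/3 - 77*s^2/3 - 205*s/6 - 11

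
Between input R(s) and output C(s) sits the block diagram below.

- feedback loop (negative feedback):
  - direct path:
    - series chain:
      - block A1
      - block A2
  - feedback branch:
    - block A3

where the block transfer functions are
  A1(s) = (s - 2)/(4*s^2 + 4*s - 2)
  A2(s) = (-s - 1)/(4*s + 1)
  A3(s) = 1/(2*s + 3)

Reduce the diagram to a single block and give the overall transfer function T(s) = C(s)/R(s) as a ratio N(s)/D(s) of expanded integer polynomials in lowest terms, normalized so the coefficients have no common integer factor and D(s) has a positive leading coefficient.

Reducing step by step:

Step 1 - multiply A1, A2 (series): (-s^2 + s + 2)/(16*s^3 + 20*s^2 - 4*s - 2)
Step 2 - feedback reduction of (A1*A2), A3; the result is T(s) itself (integer coefficients, no common factor, positive leading denominator coefficient)

Answer: (-2*s^3 - s^2 + 7*s + 6)/(32*s^4 + 88*s^3 + 51*s^2 - 15*s - 4)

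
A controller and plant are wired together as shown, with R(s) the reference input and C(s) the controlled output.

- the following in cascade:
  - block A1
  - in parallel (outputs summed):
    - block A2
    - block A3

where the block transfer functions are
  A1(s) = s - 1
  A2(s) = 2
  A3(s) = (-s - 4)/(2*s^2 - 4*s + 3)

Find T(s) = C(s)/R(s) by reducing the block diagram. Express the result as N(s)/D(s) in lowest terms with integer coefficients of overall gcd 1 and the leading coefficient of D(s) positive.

The answer is (4*s^3 - 13*s^2 + 11*s - 2)/(2*s^2 - 4*s + 3).

Reasoning:
(1) combine A2, A3 in parallel, giving (4*s^2 - 9*s + 2)/(2*s^2 - 4*s + 3)
(2) reduce the series chain A1, (A2+A3), which is the overall transfer function T(s) = C(s)/R(s) in lowest terms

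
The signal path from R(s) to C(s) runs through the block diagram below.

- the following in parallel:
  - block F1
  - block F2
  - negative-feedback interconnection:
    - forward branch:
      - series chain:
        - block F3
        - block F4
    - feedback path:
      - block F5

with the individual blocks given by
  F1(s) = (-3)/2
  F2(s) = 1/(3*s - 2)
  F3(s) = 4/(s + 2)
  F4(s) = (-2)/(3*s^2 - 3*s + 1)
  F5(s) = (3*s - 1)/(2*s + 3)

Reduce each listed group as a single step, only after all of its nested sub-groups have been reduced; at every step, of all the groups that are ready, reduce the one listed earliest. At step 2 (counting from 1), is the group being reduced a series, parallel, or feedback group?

Reducing step by step:

Step 1. multiply F3, F4 (series)
Step 2. reduce the feedback loop with forward (F3*F4) and return F5
Step 3. parallel reduction of F1, F2, [(F3*F4)/(1+(F3*F4)*F5)]
So the answer for step 2 is feedback.

Answer: feedback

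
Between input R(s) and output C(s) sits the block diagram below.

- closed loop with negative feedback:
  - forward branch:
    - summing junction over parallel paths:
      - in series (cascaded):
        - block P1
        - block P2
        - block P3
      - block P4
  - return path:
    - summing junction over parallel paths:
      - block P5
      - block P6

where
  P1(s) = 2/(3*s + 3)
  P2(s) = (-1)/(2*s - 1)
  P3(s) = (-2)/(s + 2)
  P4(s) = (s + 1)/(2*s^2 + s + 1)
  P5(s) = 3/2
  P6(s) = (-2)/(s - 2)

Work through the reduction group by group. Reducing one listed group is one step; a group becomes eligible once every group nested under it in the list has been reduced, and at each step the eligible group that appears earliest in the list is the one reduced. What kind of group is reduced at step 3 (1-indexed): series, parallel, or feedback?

Step 1 - series reduction of P1, P2, P3
Step 2 - combine (P1*P2*P3), P4 in parallel
Step 3 - combine P5, P6 in parallel
Step 4 - apply the feedback formula to ((P1*P2*P3)+P4), (P5+P6)
At step 3 the group reduced is parallel.

Therefore the answer is parallel.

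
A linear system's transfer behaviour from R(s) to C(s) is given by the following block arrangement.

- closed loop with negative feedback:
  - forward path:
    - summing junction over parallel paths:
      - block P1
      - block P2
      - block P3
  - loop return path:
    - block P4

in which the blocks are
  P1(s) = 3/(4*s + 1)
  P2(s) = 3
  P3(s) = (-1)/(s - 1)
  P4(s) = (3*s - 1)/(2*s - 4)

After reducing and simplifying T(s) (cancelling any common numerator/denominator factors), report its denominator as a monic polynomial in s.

[1] combine P1, P2, P3 in parallel = (12*s^2 - 10*s - 7)/(4*s^2 - 3*s - 1)
[2] close the feedback loop around (P1+P2+P3), P4 = (24*s^3 - 68*s^2 + 26*s + 28)/(44*s^3 - 64*s^2 - s + 11)
T(s) is the step-2 result (common factors already cancelled). Leading coefficient of the denominator: 44. Divide through by 44 for the monic polynomial.

Therefore the answer is s^3 - 16*s^2/11 - s/44 + 1/4.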